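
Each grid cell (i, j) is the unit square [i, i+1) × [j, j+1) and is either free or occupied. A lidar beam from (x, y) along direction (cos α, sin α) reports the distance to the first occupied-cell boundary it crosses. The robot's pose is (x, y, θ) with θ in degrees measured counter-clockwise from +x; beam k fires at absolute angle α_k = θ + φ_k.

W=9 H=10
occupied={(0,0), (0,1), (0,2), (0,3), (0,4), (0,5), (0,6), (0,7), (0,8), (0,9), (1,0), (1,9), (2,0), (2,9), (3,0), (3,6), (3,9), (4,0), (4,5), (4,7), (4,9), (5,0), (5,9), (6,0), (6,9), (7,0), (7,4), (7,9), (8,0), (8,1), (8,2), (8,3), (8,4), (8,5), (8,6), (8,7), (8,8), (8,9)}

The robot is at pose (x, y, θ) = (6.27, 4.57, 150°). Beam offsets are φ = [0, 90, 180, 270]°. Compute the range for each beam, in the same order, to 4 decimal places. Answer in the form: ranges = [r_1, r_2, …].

beam 1: φ=0°, α=150°
  dir = (cos 150°, sin 150°) = (-0.8660, 0.5000); from cell (6,4)
  next x-line at t=0.3118, next y-line at t=0.8600; Δt_x=1.1547, Δt_y=2.0000
    x: enter (5,4) at t=0.3118
    y: enter (5,5) at t=0.8600
    x: enter (4,5) at t=1.4665 ← occupied
  → r_1 = 1.4665
beam 2: φ=90°, α=240°
  dir = (cos 240°, sin 240°) = (-0.5000, -0.8660); from cell (6,4)
  next x-line at t=0.5400, next y-line at t=0.6582; Δt_x=2.0000, Δt_y=1.1547
    x: enter (5,4) at t=0.5400
    y: enter (5,3) at t=0.6582
    y: enter (5,2) at t=1.8129
    x: enter (4,2) at t=2.5400
    y: enter (4,1) at t=2.9676
    y: enter (4,0) at t=4.1223 ← occupied
  → r_2 = 4.1223
beam 3: φ=180°, α=330°
  dir = (cos 330°, sin 330°) = (0.8660, -0.5000); from cell (6,4)
  next x-line at t=0.8429, next y-line at t=1.1400; Δt_x=1.1547, Δt_y=2.0000
    x: enter (7,4) at t=0.8429 ← occupied
  → r_3 = 0.8429
beam 4: φ=270°, α=60°
  dir = (cos 60°, sin 60°) = (0.5000, 0.8660); from cell (6,4)
  next x-line at t=1.4600, next y-line at t=0.4965; Δt_x=2.0000, Δt_y=1.1547
    y: enter (6,5) at t=0.4965
    x: enter (7,5) at t=1.4600
    y: enter (7,6) at t=1.6512
    y: enter (7,7) at t=2.8059
    x: enter (8,7) at t=3.4600 ← occupied
  → r_4 = 3.4600

ranges = [1.4665, 4.1223, 0.8429, 3.4600]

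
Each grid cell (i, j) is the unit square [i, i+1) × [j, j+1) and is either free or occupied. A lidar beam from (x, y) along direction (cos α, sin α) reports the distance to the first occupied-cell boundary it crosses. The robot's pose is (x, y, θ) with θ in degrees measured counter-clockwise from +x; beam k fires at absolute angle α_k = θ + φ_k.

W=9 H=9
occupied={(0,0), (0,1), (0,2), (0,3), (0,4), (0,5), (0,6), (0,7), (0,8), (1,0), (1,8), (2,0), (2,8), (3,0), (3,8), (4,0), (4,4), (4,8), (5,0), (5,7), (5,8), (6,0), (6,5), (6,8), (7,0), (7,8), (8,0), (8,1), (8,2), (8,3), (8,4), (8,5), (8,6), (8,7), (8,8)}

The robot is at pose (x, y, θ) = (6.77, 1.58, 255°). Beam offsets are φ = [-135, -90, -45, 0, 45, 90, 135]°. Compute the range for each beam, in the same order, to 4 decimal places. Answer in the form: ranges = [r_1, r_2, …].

ranges = [3.5400, 5.9735, 1.1600, 0.6005, 0.6697, 1.2734, 1.4203]

beam 1: φ=-135°, α=120°
  dir = (cos 120°, sin 120°) = (-0.5000, 0.8660); from cell (6,1)
  next x-line at t=1.5400, next y-line at t=0.4850; Δt_x=2.0000, Δt_y=1.1547
    y: enter (6,2) at t=0.4850
    x: enter (5,2) at t=1.5400
    y: enter (5,3) at t=1.6397
    y: enter (5,4) at t=2.7944
    x: enter (4,4) at t=3.5400 ← occupied
  → r_1 = 3.5400
beam 2: φ=-90°, α=165°
  dir = (cos 165°, sin 165°) = (-0.9659, 0.2588); from cell (6,1)
  next x-line at t=0.7972, next y-line at t=1.6228; Δt_x=1.0353, Δt_y=3.8637
    x: enter (5,1) at t=0.7972
    y: enter (5,2) at t=1.6228
    x: enter (4,2) at t=1.8324
    x: enter (3,2) at t=2.8677
    x: enter (2,2) at t=3.9030
    x: enter (1,2) at t=4.9383
    y: enter (1,3) at t=5.4865
    x: enter (0,3) at t=5.9735 ← occupied
  → r_2 = 5.9735
beam 3: φ=-45°, α=210°
  dir = (cos 210°, sin 210°) = (-0.8660, -0.5000); from cell (6,1)
  next x-line at t=0.8891, next y-line at t=1.1600; Δt_x=1.1547, Δt_y=2.0000
    x: enter (5,1) at t=0.8891
    y: enter (5,0) at t=1.1600 ← occupied
  → r_3 = 1.1600
beam 4: φ=0°, α=255°
  dir = (cos 255°, sin 255°) = (-0.2588, -0.9659); from cell (6,1)
  next x-line at t=2.9751, next y-line at t=0.6005; Δt_x=3.8637, Δt_y=1.0353
    y: enter (6,0) at t=0.6005 ← occupied
  → r_4 = 0.6005
beam 5: φ=45°, α=300°
  dir = (cos 300°, sin 300°) = (0.5000, -0.8660); from cell (6,1)
  next x-line at t=0.4600, next y-line at t=0.6697; Δt_x=2.0000, Δt_y=1.1547
    x: enter (7,1) at t=0.4600
    y: enter (7,0) at t=0.6697 ← occupied
  → r_5 = 0.6697
beam 6: φ=90°, α=345°
  dir = (cos 345°, sin 345°) = (0.9659, -0.2588); from cell (6,1)
  next x-line at t=0.2381, next y-line at t=2.2409; Δt_x=1.0353, Δt_y=3.8637
    x: enter (7,1) at t=0.2381
    x: enter (8,1) at t=1.2734 ← occupied
  → r_6 = 1.2734
beam 7: φ=135°, α=30°
  dir = (cos 30°, sin 30°) = (0.8660, 0.5000); from cell (6,1)
  next x-line at t=0.2656, next y-line at t=0.8400; Δt_x=1.1547, Δt_y=2.0000
    x: enter (7,1) at t=0.2656
    y: enter (7,2) at t=0.8400
    x: enter (8,2) at t=1.4203 ← occupied
  → r_7 = 1.4203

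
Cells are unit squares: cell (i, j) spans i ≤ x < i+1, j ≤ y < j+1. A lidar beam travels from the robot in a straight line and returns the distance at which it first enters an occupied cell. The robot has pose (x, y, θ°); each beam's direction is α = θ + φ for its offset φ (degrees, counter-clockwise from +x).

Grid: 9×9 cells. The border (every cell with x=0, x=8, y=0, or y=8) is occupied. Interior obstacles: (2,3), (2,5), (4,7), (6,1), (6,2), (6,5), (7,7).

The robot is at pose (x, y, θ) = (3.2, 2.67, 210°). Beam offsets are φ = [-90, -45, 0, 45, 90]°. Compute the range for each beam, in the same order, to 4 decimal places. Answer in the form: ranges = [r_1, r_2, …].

ranges = [0.4000, 2.2776, 2.5403, 1.7289, 1.9283]

beam 1: φ=-90°, α=120°
  cosα=-0.5000 sinα=0.8660 | (3,2) | tMaxX 0.4000 tMaxY 0.3811 | tΔX 2.0000 tΔY 1.1547
    t=0.3811 [y] (3,3)
    t=0.4000 [x] (2,3) — stop
  → r_1 = 0.4000
beam 2: φ=-45°, α=165°
  cosα=-0.9659 sinα=0.2588 | (3,2) | tMaxX 0.2071 tMaxY 1.2750 | tΔX 1.0353 tΔY 3.8637
    t=0.2071 [x] (2,2)
    t=1.2423 [x] (1,2)
    t=1.2750 [y] (1,3)
    t=2.2776 [x] (0,3) — stop
  → r_2 = 2.2776
beam 3: φ=0°, α=210°
  cosα=-0.8660 sinα=-0.5000 | (3,2) | tMaxX 0.2309 tMaxY 1.3400 | tΔX 1.1547 tΔY 2.0000
    t=0.2309 [x] (2,2)
    t=1.3400 [y] (2,1)
    t=1.3856 [x] (1,1)
    t=2.5403 [x] (0,1) — stop
  → r_3 = 2.5403
beam 4: φ=45°, α=255°
  cosα=-0.2588 sinα=-0.9659 | (3,2) | tMaxX 0.7727 tMaxY 0.6936 | tΔX 3.8637 tΔY 1.0353
    t=0.6936 [y] (3,1)
    t=0.7727 [x] (2,1)
    t=1.7289 [y] (2,0) — stop
  → r_4 = 1.7289
beam 5: φ=90°, α=300°
  cosα=0.5000 sinα=-0.8660 | (3,2) | tMaxX 1.6000 tMaxY 0.7736 | tΔX 2.0000 tΔY 1.1547
    t=0.7736 [y] (3,1)
    t=1.6000 [x] (4,1)
    t=1.9283 [y] (4,0) — stop
  → r_5 = 1.9283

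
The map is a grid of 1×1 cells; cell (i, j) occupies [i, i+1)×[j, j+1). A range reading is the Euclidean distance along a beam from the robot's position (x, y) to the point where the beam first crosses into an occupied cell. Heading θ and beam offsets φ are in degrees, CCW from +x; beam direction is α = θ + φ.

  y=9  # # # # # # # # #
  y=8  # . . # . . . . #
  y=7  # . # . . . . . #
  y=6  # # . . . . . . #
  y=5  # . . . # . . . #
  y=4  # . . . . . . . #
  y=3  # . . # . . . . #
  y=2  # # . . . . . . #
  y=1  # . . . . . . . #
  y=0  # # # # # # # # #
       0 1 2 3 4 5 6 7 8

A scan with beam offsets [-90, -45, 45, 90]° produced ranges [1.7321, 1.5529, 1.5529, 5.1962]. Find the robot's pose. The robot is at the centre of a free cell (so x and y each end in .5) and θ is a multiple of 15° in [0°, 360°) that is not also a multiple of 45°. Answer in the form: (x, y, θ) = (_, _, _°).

Candidates: 50 free-cell centres × 16 headings = 800 poses. Raycast each; keep the one whose scan matches to 4 dp.
  (5.5, 8.5, 105°): beam 1 = 1.9319 ≠ 1.7321 ✗
  (1.5, 4.5, 345°): beam 1 = 1.5529 ≠ 1.7321 ✗
  (5.5, 2.5, 165°): beam 1 = 6.7293 ≠ 1.7321 ✗
  …
  (4.5, 7.5, 150°): r_1=1.7321, r_2=1.5529, r_3=1.5529, r_4=5.1962 — all match ✓
No second candidate reproduces the full scan.

(x, y, θ) = (4.5, 7.5, 150°)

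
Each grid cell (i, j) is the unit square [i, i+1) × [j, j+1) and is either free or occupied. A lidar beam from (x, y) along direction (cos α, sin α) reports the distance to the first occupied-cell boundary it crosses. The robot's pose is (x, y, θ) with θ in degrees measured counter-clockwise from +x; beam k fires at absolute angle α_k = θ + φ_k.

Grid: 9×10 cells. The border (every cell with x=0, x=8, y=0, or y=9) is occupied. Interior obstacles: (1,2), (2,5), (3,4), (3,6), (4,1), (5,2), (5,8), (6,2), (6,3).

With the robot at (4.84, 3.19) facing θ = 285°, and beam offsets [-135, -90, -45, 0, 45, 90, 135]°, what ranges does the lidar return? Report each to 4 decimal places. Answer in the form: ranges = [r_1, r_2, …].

ranges = [1.6200, 2.9402, 1.3741, 0.6182, 0.3800, 1.2009, 6.3200]

beam 1: φ=-135°, α=150°
  dir = (cos 150°, sin 150°) = (-0.8660, 0.5000); from cell (4,3)
  next x-line at t=0.9699, next y-line at t=1.6200; Δt_x=1.1547, Δt_y=2.0000
    x: enter (3,3) at t=0.9699
    y: enter (3,4) at t=1.6200 ← occupied
  → r_1 = 1.6200
beam 2: φ=-90°, α=195°
  dir = (cos 195°, sin 195°) = (-0.9659, -0.2588); from cell (4,3)
  next x-line at t=0.8696, next y-line at t=0.7341; Δt_x=1.0353, Δt_y=3.8637
    y: enter (4,2) at t=0.7341
    x: enter (3,2) at t=0.8696
    x: enter (2,2) at t=1.9049
    x: enter (1,2) at t=2.9402 ← occupied
  → r_2 = 2.9402
beam 3: φ=-45°, α=240°
  dir = (cos 240°, sin 240°) = (-0.5000, -0.8660); from cell (4,3)
  next x-line at t=1.6800, next y-line at t=0.2194; Δt_x=2.0000, Δt_y=1.1547
    y: enter (4,2) at t=0.2194
    y: enter (4,1) at t=1.3741 ← occupied
  → r_3 = 1.3741
beam 4: φ=0°, α=285°
  dir = (cos 285°, sin 285°) = (0.2588, -0.9659); from cell (4,3)
  next x-line at t=0.6182, next y-line at t=0.1967; Δt_x=3.8637, Δt_y=1.0353
    y: enter (4,2) at t=0.1967
    x: enter (5,2) at t=0.6182 ← occupied
  → r_4 = 0.6182
beam 5: φ=45°, α=330°
  dir = (cos 330°, sin 330°) = (0.8660, -0.5000); from cell (4,3)
  next x-line at t=0.1848, next y-line at t=0.3800; Δt_x=1.1547, Δt_y=2.0000
    x: enter (5,3) at t=0.1848
    y: enter (5,2) at t=0.3800 ← occupied
  → r_5 = 0.3800
beam 6: φ=90°, α=15°
  dir = (cos 15°, sin 15°) = (0.9659, 0.2588); from cell (4,3)
  next x-line at t=0.1656, next y-line at t=3.1296; Δt_x=1.0353, Δt_y=3.8637
    x: enter (5,3) at t=0.1656
    x: enter (6,3) at t=1.2009 ← occupied
  → r_6 = 1.2009
beam 7: φ=135°, α=60°
  dir = (cos 60°, sin 60°) = (0.5000, 0.8660); from cell (4,3)
  next x-line at t=0.3200, next y-line at t=0.9353; Δt_x=2.0000, Δt_y=1.1547
    x: enter (5,3) at t=0.3200
    y: enter (5,4) at t=0.9353
    y: enter (5,5) at t=2.0900
    x: enter (6,5) at t=2.3200
    y: enter (6,6) at t=3.2447
    x: enter (7,6) at t=4.3200
    y: enter (7,7) at t=4.3994
    y: enter (7,8) at t=5.5541
    x: enter (8,8) at t=6.3200 ← occupied
  → r_7 = 6.3200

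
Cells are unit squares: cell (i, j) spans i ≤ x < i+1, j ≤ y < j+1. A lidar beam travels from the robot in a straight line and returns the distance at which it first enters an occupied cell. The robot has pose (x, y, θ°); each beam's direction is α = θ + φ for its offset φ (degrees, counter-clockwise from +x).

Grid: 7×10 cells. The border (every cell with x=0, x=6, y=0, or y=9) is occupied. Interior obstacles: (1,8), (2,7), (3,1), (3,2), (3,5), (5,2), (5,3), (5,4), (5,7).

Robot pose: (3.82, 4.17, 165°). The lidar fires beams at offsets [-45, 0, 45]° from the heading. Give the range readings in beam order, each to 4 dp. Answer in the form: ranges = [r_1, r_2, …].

ranges = [0.9584, 2.9195, 3.2563]

beam 1: φ=-45°, α=120°
  dir = (cos 120°, sin 120°) = (-0.5000, 0.8660); from cell (3,4)
  next x-line at t=1.6400, next y-line at t=0.9584; Δt_x=2.0000, Δt_y=1.1547
    y: enter (3,5) at t=0.9584 ← occupied
  → r_1 = 0.9584
beam 2: φ=0°, α=165°
  dir = (cos 165°, sin 165°) = (-0.9659, 0.2588); from cell (3,4)
  next x-line at t=0.8489, next y-line at t=3.2069; Δt_x=1.0353, Δt_y=3.8637
    x: enter (2,4) at t=0.8489
    x: enter (1,4) at t=1.8842
    x: enter (0,4) at t=2.9195 ← occupied
  → r_2 = 2.9195
beam 3: φ=45°, α=210°
  dir = (cos 210°, sin 210°) = (-0.8660, -0.5000); from cell (3,4)
  next x-line at t=0.9469, next y-line at t=0.3400; Δt_x=1.1547, Δt_y=2.0000
    y: enter (3,3) at t=0.3400
    x: enter (2,3) at t=0.9469
    x: enter (1,3) at t=2.1016
    y: enter (1,2) at t=2.3400
    x: enter (0,2) at t=3.2563 ← occupied
  → r_3 = 3.2563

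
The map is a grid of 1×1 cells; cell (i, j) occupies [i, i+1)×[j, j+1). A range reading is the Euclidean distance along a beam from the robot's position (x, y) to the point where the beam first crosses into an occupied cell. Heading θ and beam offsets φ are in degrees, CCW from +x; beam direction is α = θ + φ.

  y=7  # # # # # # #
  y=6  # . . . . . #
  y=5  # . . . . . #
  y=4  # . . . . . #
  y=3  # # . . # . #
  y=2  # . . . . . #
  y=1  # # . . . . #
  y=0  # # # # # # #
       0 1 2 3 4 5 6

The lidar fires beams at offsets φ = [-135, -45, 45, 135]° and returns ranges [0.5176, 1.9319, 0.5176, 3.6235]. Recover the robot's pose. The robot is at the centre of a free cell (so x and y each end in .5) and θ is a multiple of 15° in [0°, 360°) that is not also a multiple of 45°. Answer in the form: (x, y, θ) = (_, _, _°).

(x, y, θ) = (5.5, 3.5, 330°)

Candidates: 27 free-cell centres × 16 headings = 432 poses. Raycast each; keep the one whose scan matches to 4 dp.
  (3.5, 2.5, 300°): beam 1 = 1.9319 ≠ 0.5176 ✗
  (2.5, 5.5, 75°): beam 1 = 5.1962 ≠ 0.5176 ✗
  (4.5, 5.5, 60°): beam 1 = 1.5529 ≠ 0.5176 ✗
  (5.5, 4.5, 150°): beam 2 = 2.5882 ≠ 1.9319 ✗
  …
  (5.5, 3.5, 330°): r_1=0.5176, r_2=1.9319, r_3=0.5176, r_4=3.6235 — all match ✓
Unique over the lattice → pose = (5.5, 3.5, 330°).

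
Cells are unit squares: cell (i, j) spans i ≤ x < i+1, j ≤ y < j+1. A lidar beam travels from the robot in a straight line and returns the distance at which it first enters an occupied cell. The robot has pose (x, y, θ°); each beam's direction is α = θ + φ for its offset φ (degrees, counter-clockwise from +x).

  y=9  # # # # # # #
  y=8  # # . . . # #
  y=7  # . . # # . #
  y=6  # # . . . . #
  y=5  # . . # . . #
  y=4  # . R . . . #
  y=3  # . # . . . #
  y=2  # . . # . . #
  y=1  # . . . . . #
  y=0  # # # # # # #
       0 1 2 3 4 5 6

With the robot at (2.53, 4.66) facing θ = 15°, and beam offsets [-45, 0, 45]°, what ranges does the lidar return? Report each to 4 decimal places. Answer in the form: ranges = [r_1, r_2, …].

beam 1: φ=-45°, α=330°
  direction (0.8660, -0.5000); cell (2,4); t to first gridline: x 0.5427, y 1.3200 (then +1.1547 / +2.0000)
    (3,4) via x @ 0.5427
    (3,3) via y @ 1.3200
    (4,3) via x @ 1.6974
    (5,3) via x @ 2.8521
    (5,2) via y @ 3.3200
    (6,2) via x @ 4.0068  # hit
  → r_1 = 4.0068
beam 2: φ=0°, α=15°
  direction (0.9659, 0.2588); cell (2,4); t to first gridline: x 0.4866, y 1.3137 (then +1.0353 / +3.8637)
    (3,4) via x @ 0.4866
    (3,5) via y @ 1.3137  # hit
  → r_2 = 1.3137
beam 3: φ=45°, α=60°
  direction (0.5000, 0.8660); cell (2,4); t to first gridline: x 0.9400, y 0.3926 (then +2.0000 / +1.1547)
    (2,5) via y @ 0.3926
    (3,5) via x @ 0.9400  # hit
  → r_3 = 0.9400

ranges = [4.0068, 1.3137, 0.9400]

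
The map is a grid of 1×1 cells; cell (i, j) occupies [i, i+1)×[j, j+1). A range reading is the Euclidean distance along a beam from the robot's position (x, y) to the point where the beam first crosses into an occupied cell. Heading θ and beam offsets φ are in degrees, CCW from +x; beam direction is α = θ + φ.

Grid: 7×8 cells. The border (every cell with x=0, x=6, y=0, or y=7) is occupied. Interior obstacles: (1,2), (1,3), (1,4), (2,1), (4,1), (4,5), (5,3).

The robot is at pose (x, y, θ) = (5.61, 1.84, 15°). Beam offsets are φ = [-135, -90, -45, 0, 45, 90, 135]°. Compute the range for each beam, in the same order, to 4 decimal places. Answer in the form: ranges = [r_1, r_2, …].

beam 1: φ=-135°, α=240°
  cosα=-0.5000 sinα=-0.8660 | (5,1) | tMaxX 1.2200 tMaxY 0.9699 | tΔX 2.0000 tΔY 1.1547
    t=0.9699 [y] (5,0) — stop
  → r_1 = 0.9699
beam 2: φ=-90°, α=285°
  cosα=0.2588 sinα=-0.9659 | (5,1) | tMaxX 1.5068 tMaxY 0.8696 | tΔX 3.8637 tΔY 1.0353
    t=0.8696 [y] (5,0) — stop
  → r_2 = 0.8696
beam 3: φ=-45°, α=330°
  cosα=0.8660 sinα=-0.5000 | (5,1) | tMaxX 0.4503 tMaxY 1.6800 | tΔX 1.1547 tΔY 2.0000
    t=0.4503 [x] (6,1) — stop
  → r_3 = 0.4503
beam 4: φ=0°, α=15°
  cosα=0.9659 sinα=0.2588 | (5,1) | tMaxX 0.4038 tMaxY 0.6182 | tΔX 1.0353 tΔY 3.8637
    t=0.4038 [x] (6,1) — stop
  → r_4 = 0.4038
beam 5: φ=45°, α=60°
  cosα=0.5000 sinα=0.8660 | (5,1) | tMaxX 0.7800 tMaxY 0.1848 | tΔX 2.0000 tΔY 1.1547
    t=0.1848 [y] (5,2)
    t=0.7800 [x] (6,2) — stop
  → r_5 = 0.7800
beam 6: φ=90°, α=105°
  cosα=-0.2588 sinα=0.9659 | (5,1) | tMaxX 2.3569 tMaxY 0.1656 | tΔX 3.8637 tΔY 1.0353
    t=0.1656 [y] (5,2)
    t=1.2009 [y] (5,3) — stop
  → r_6 = 1.2009
beam 7: φ=135°, α=150°
  cosα=-0.8660 sinα=0.5000 | (5,1) | tMaxX 0.7044 tMaxY 0.3200 | tΔX 1.1547 tΔY 2.0000
    t=0.3200 [y] (5,2)
    t=0.7044 [x] (4,2)
    t=1.8591 [x] (3,2)
    t=2.3200 [y] (3,3)
    t=3.0138 [x] (2,3)
    t=4.1685 [x] (1,3) — stop
  → r_7 = 4.1685

ranges = [0.9699, 0.8696, 0.4503, 0.4038, 0.7800, 1.2009, 4.1685]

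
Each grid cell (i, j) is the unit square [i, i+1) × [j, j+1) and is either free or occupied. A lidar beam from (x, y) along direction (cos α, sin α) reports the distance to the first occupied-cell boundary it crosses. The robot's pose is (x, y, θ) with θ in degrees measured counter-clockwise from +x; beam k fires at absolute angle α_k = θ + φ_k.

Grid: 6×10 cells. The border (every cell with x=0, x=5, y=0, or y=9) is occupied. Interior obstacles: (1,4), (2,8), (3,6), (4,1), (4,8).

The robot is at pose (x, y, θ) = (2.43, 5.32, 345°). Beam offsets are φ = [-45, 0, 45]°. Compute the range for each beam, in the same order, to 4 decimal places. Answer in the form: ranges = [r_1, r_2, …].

ranges = [3.8336, 2.6607, 1.3600]

beam 1: φ=-45°, α=300°
  dir = (cos 300°, sin 300°) = (0.5000, -0.8660); from cell (2,5)
  next x-line at t=1.1400, next y-line at t=0.3695; Δt_x=2.0000, Δt_y=1.1547
    y: enter (2,4) at t=0.3695
    x: enter (3,4) at t=1.1400
    y: enter (3,3) at t=1.5242
    y: enter (3,2) at t=2.6789
    x: enter (4,2) at t=3.1400
    y: enter (4,1) at t=3.8336 ← occupied
  → r_1 = 3.8336
beam 2: φ=0°, α=345°
  dir = (cos 345°, sin 345°) = (0.9659, -0.2588); from cell (2,5)
  next x-line at t=0.5901, next y-line at t=1.2364; Δt_x=1.0353, Δt_y=3.8637
    x: enter (3,5) at t=0.5901
    y: enter (3,4) at t=1.2364
    x: enter (4,4) at t=1.6254
    x: enter (5,4) at t=2.6607 ← occupied
  → r_2 = 2.6607
beam 3: φ=45°, α=30°
  dir = (cos 30°, sin 30°) = (0.8660, 0.5000); from cell (2,5)
  next x-line at t=0.6582, next y-line at t=1.3600; Δt_x=1.1547, Δt_y=2.0000
    x: enter (3,5) at t=0.6582
    y: enter (3,6) at t=1.3600 ← occupied
  → r_3 = 1.3600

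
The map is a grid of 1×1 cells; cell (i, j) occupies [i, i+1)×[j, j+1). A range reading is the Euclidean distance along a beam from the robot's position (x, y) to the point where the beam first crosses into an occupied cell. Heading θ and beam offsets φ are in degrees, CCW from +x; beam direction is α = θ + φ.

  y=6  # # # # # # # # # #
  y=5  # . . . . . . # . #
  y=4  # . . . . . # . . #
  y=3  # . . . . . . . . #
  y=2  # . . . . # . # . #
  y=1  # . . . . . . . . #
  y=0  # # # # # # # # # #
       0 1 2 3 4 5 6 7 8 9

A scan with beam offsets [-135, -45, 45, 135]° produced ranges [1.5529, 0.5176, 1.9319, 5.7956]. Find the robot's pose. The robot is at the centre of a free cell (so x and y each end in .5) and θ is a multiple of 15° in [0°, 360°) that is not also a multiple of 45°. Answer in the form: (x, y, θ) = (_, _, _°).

The pose lattice has 36·16 = 576 candidates. Test each by forward raycasting.
  (4.5, 3.5, 105°): beam 1 = 1.0000 ≠ 1.5529 ✗
  (5.5, 1.5, 330°): beam 1 = 1.9319 ≠ 1.5529 ✗
  (7.5, 1.5, 285°): beam 1 = 1.7321 ≠ 1.5529 ✗
  …
  (1.5, 4.5, 210°): r_1=1.5529, r_2=0.5176, r_3=1.9319, r_4=5.7956 — all match ✓
No second candidate reproduces the full scan.

(x, y, θ) = (1.5, 4.5, 210°)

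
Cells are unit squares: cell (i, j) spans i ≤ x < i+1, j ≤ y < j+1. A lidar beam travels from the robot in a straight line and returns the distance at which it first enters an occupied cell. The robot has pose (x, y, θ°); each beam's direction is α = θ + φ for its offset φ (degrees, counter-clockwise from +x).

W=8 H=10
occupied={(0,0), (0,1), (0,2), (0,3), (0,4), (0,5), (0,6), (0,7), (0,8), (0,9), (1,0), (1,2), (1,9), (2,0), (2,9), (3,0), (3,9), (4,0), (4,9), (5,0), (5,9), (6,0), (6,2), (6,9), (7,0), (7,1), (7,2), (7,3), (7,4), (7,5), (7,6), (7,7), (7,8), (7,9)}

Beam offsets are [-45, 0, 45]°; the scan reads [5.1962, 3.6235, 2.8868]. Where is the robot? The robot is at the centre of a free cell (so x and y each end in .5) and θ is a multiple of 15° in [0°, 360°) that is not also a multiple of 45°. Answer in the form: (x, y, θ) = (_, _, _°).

(x, y, θ) = (5.5, 3.5, 195°)

Enumerate (i+0.5, j+0.5, θ) over the 46 free cells and 16 admissible headings. For each, cast all 3 beams and compare to the given ranges.
  (4.5, 6.5, 210°): beam 1 = 3.6235 ≠ 5.1962 ✗
  (2.5, 1.5, 210°): beam 1 = 1.5529 ≠ 5.1962 ✗
  (4.5, 2.5, 330°): beam 1 = 1.5529 ≠ 5.1962 ✗
  (4.5, 3.5, 300°): beam 1 = 2.5882 ≠ 5.1962 ✗
  …
  (5.5, 3.5, 195°): r_1=5.1962, r_2=3.6235, r_3=2.8868 — all match ✓
No second candidate reproduces the full scan.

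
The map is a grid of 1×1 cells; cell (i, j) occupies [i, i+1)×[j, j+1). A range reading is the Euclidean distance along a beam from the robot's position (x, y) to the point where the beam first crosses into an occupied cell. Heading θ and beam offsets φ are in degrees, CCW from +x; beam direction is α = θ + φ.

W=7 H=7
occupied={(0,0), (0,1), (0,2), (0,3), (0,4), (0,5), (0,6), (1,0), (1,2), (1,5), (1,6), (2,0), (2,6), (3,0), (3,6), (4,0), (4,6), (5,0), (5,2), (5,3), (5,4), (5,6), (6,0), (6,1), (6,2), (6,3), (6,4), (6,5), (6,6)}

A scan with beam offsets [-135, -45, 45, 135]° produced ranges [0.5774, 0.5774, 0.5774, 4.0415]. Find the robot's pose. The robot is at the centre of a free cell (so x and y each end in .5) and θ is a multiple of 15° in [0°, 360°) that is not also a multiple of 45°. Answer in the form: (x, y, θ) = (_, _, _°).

Candidates: 20 free-cell centres × 16 headings = 320 poses. Raycast each; keep the one whose scan matches to 4 dp.
  (4.5, 3.5, 300°): beam 1 = 3.6235 ≠ 0.5774 ✗
  (3.5, 3.5, 150°): beam 1 = 1.5529 ≠ 0.5774 ✗
  (2.5, 4.5, 105°): beam 1 = 2.8868 ≠ 0.5774 ✗
  …
  (1.5, 1.5, 255°): r_1=0.5774, r_2=0.5774, r_3=0.5774, r_4=4.0415 — all match ✓
Unique over the lattice → pose = (1.5, 1.5, 255°).

(x, y, θ) = (1.5, 1.5, 255°)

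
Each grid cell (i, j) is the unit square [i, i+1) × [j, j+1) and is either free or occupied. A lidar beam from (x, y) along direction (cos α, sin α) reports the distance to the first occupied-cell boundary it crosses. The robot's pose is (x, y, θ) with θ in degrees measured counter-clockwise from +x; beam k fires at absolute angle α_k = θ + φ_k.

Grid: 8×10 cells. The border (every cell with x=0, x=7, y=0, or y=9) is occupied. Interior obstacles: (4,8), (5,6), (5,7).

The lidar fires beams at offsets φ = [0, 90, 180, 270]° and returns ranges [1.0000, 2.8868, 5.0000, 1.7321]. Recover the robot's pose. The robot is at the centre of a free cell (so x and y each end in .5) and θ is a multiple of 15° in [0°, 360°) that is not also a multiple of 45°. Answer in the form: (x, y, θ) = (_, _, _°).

Candidates: 45 free-cell centres × 16 headings = 720 poses. Raycast each; keep the one whose scan matches to 4 dp.
  (6.5, 4.5, 240°): beam 1 = 4.0415 ≠ 1.0000 ✗
  (1.5, 1.5, 300°): beam 1 = 0.5774 ≠ 1.0000 ✗
  (3.5, 6.5, 165°): beam 1 = 2.5882 ≠ 1.0000 ✗
  (1.5, 2.5, 60°): beam 1 = 6.3509 ≠ 1.0000 ✗
  (2.5, 6.5, 255°): beam 1 = 5.6940 ≠ 1.0000 ✗
  …
  (3.5, 7.5, 60°): r_1=1.0000, r_2=2.8868, r_3=5.0000, r_4=1.7321 — all match ✓
Only this pose fits every beam.

(x, y, θ) = (3.5, 7.5, 60°)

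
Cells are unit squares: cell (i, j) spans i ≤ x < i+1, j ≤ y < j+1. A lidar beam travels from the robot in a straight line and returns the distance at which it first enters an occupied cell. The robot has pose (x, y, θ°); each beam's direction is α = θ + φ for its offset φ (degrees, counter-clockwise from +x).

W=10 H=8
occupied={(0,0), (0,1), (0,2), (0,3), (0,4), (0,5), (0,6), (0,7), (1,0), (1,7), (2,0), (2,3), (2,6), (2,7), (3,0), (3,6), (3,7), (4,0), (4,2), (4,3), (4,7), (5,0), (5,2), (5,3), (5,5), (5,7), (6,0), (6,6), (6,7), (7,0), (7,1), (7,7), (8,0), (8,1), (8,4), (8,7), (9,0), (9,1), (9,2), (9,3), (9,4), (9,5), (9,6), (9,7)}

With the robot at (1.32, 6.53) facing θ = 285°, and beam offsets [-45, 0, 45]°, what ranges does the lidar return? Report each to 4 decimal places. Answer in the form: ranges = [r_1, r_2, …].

ranges = [0.6400, 2.6273, 0.7852]

beam 1: φ=-45°, α=240°
  cosα=-0.5000 sinα=-0.8660 | (1,6) | tMaxX 0.6400 tMaxY 0.6120 | tΔX 2.0000 tΔY 1.1547
    t=0.6120 [y] (1,5)
    t=0.6400 [x] (0,5) — stop
  → r_1 = 0.6400
beam 2: φ=0°, α=285°
  cosα=0.2588 sinα=-0.9659 | (1,6) | tMaxX 2.6273 tMaxY 0.5487 | tΔX 3.8637 tΔY 1.0353
    t=0.5487 [y] (1,5)
    t=1.5840 [y] (1,4)
    t=2.6192 [y] (1,3)
    t=2.6273 [x] (2,3) — stop
  → r_2 = 2.6273
beam 3: φ=45°, α=330°
  cosα=0.8660 sinα=-0.5000 | (1,6) | tMaxX 0.7852 tMaxY 1.0600 | tΔX 1.1547 tΔY 2.0000
    t=0.7852 [x] (2,6) — stop
  → r_3 = 0.7852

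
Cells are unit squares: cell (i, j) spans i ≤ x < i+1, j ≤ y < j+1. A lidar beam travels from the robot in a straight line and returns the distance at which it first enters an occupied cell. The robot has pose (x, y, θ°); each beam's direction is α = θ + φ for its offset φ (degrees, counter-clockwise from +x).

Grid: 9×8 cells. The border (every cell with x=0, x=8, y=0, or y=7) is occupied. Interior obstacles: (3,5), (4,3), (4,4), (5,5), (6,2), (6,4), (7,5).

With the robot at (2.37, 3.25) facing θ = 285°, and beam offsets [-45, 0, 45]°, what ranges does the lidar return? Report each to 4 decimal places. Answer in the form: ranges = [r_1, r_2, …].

beam 1: φ=-45°, α=240°
  direction (-0.5000, -0.8660); cell (2,3); t to first gridline: x 0.7400, y 0.2887 (then +2.0000 / +1.1547)
    (2,2) via y @ 0.2887
    (1,2) via x @ 0.7400
    (1,1) via y @ 1.4434
    (1,0) via y @ 2.5981  # hit
  → r_1 = 2.5981
beam 2: φ=0°, α=285°
  direction (0.2588, -0.9659); cell (2,3); t to first gridline: x 2.4341, y 0.2588 (then +3.8637 / +1.0353)
    (2,2) via y @ 0.2588
    (2,1) via y @ 1.2941
    (2,0) via y @ 2.3294  # hit
  → r_2 = 2.3294
beam 3: φ=45°, α=330°
  direction (0.8660, -0.5000); cell (2,3); t to first gridline: x 0.7275, y 0.5000 (then +1.1547 / +2.0000)
    (2,2) via y @ 0.5000
    (3,2) via x @ 0.7275
    (4,2) via x @ 1.8822
    (4,1) via y @ 2.5000
    (5,1) via x @ 3.0369
    (6,1) via x @ 4.1916
    (6,0) via y @ 4.5000  # hit
  → r_3 = 4.5000

ranges = [2.5981, 2.3294, 4.5000]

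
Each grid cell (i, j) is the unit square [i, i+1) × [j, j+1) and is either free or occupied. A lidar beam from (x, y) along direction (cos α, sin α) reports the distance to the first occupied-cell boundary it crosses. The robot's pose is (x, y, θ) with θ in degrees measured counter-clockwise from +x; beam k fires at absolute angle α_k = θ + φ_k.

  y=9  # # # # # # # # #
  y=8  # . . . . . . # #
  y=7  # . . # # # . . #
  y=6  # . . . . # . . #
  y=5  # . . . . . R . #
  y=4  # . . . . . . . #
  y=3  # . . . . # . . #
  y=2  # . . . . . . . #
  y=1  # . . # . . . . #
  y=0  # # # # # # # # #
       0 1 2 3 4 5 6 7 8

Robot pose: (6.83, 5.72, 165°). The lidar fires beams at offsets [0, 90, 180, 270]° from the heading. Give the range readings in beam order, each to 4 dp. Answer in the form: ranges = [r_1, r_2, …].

beam 1: φ=0°, α=165°
  d=(-0.9659,0.2588)  start (6,5)  tX=0.8593 tY=1.0818  stride 1/|dx|=1.0353 1/|dy|=3.8637
    cross x-line → (5,5), t=0.8593
    cross y-line → (5,6), t=1.0818 (wall)
  → r_1 = 1.0818
beam 2: φ=90°, α=255°
  d=(-0.2588,-0.9659)  start (6,5)  tX=3.2069 tY=0.7454  stride 1/|dx|=3.8637 1/|dy|=1.0353
    cross y-line → (6,4), t=0.7454
    cross y-line → (6,3), t=1.7807
    cross y-line → (6,2), t=2.8160
    cross x-line → (5,2), t=3.2069
    cross y-line → (5,1), t=3.8512
    cross y-line → (5,0), t=4.8865 (wall)
  → r_2 = 4.8865
beam 3: φ=180°, α=345°
  d=(0.9659,-0.2588)  start (6,5)  tX=0.1760 tY=2.7819  stride 1/|dx|=1.0353 1/|dy|=3.8637
    cross x-line → (7,5), t=0.1760
    cross x-line → (8,5), t=1.2113 (wall)
  → r_3 = 1.2113
beam 4: φ=270°, α=75°
  d=(0.2588,0.9659)  start (6,5)  tX=0.6568 tY=0.2899  stride 1/|dx|=3.8637 1/|dy|=1.0353
    cross y-line → (6,6), t=0.2899
    cross x-line → (7,6), t=0.6568
    cross y-line → (7,7), t=1.3252
    cross y-line → (7,8), t=2.3604 (wall)
  → r_4 = 2.3604

ranges = [1.0818, 4.8865, 1.2113, 2.3604]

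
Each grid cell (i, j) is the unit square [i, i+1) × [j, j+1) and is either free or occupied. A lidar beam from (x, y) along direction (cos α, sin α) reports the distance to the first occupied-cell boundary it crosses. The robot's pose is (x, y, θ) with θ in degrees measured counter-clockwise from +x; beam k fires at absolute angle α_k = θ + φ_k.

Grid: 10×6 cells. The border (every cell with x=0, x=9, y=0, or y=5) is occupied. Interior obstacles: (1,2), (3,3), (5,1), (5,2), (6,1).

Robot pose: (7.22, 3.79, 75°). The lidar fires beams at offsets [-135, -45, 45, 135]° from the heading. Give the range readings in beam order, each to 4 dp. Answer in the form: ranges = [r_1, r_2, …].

ranges = [3.2216, 2.0554, 1.3972, 1.5800]

beam 1: φ=-135°, α=300°
  d=(0.5000,-0.8660)  start (7,3)  tX=1.5600 tY=0.9122  stride 1/|dx|=2.0000 1/|dy|=1.1547
    cross y-line → (7,2), t=0.9122
    cross x-line → (8,2), t=1.5600
    cross y-line → (8,1), t=2.0669
    cross y-line → (8,0), t=3.2216 (wall)
  → r_1 = 3.2216
beam 2: φ=-45°, α=30°
  d=(0.8660,0.5000)  start (7,3)  tX=0.9007 tY=0.4200  stride 1/|dx|=1.1547 1/|dy|=2.0000
    cross y-line → (7,4), t=0.4200
    cross x-line → (8,4), t=0.9007
    cross x-line → (9,4), t=2.0554 (wall)
  → r_2 = 2.0554
beam 3: φ=45°, α=120°
  d=(-0.5000,0.8660)  start (7,3)  tX=0.4400 tY=0.2425  stride 1/|dx|=2.0000 1/|dy|=1.1547
    cross y-line → (7,4), t=0.2425
    cross x-line → (6,4), t=0.4400
    cross y-line → (6,5), t=1.3972 (wall)
  → r_3 = 1.3972
beam 4: φ=135°, α=210°
  d=(-0.8660,-0.5000)  start (7,3)  tX=0.2540 tY=1.5800  stride 1/|dx|=1.1547 1/|dy|=2.0000
    cross x-line → (6,3), t=0.2540
    cross x-line → (5,3), t=1.4087
    cross y-line → (5,2), t=1.5800 (wall)
  → r_4 = 1.5800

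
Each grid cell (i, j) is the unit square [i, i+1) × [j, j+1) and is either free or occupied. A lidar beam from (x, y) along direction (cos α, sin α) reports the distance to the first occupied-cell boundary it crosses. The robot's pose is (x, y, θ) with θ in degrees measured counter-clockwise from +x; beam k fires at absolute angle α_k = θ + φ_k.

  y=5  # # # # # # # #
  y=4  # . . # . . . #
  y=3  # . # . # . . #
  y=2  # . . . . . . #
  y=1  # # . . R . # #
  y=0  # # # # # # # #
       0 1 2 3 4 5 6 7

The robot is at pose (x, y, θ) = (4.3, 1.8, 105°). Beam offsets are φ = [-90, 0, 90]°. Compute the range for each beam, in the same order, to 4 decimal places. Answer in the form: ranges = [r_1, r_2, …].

ranges = [2.7952, 2.2776, 2.3811]

beam 1: φ=-90°, α=15°
  dir = (cos 15°, sin 15°) = (0.9659, 0.2588); from cell (4,1)
  next x-line at t=0.7247, next y-line at t=0.7727; Δt_x=1.0353, Δt_y=3.8637
    x: enter (5,1) at t=0.7247
    y: enter (5,2) at t=0.7727
    x: enter (6,2) at t=1.7600
    x: enter (7,2) at t=2.7952 ← occupied
  → r_1 = 2.7952
beam 2: φ=0°, α=105°
  dir = (cos 105°, sin 105°) = (-0.2588, 0.9659); from cell (4,1)
  next x-line at t=1.1591, next y-line at t=0.2071; Δt_x=3.8637, Δt_y=1.0353
    y: enter (4,2) at t=0.2071
    x: enter (3,2) at t=1.1591
    y: enter (3,3) at t=1.2423
    y: enter (3,4) at t=2.2776 ← occupied
  → r_2 = 2.2776
beam 3: φ=90°, α=195°
  dir = (cos 195°, sin 195°) = (-0.9659, -0.2588); from cell (4,1)
  next x-line at t=0.3106, next y-line at t=3.0910; Δt_x=1.0353, Δt_y=3.8637
    x: enter (3,1) at t=0.3106
    x: enter (2,1) at t=1.3459
    x: enter (1,1) at t=2.3811 ← occupied
  → r_3 = 2.3811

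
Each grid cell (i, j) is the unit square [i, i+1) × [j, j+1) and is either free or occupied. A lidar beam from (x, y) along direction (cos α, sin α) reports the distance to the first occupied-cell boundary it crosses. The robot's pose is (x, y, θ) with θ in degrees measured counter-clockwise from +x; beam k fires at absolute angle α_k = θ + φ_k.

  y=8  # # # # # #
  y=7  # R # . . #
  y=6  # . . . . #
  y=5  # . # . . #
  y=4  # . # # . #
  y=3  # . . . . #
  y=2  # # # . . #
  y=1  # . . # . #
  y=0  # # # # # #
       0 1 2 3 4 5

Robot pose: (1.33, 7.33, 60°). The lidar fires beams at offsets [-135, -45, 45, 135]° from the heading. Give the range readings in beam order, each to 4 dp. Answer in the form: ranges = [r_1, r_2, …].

ranges = [2.5887, 0.6936, 0.6936, 0.3416]

beam 1: φ=-135°, α=285°
  cosα=0.2588 sinα=-0.9659 | (1,7) | tMaxX 2.5887 tMaxY 0.3416 | tΔX 3.8637 tΔY 1.0353
    t=0.3416 [y] (1,6)
    t=1.3769 [y] (1,5)
    t=2.4122 [y] (1,4)
    t=2.5887 [x] (2,4) — stop
  → r_1 = 2.5887
beam 2: φ=-45°, α=15°
  cosα=0.9659 sinα=0.2588 | (1,7) | tMaxX 0.6936 tMaxY 2.5887 | tΔX 1.0353 tΔY 3.8637
    t=0.6936 [x] (2,7) — stop
  → r_2 = 0.6936
beam 3: φ=45°, α=105°
  cosα=-0.2588 sinα=0.9659 | (1,7) | tMaxX 1.2750 tMaxY 0.6936 | tΔX 3.8637 tΔY 1.0353
    t=0.6936 [y] (1,8) — stop
  → r_3 = 0.6936
beam 4: φ=135°, α=195°
  cosα=-0.9659 sinα=-0.2588 | (1,7) | tMaxX 0.3416 tMaxY 1.2750 | tΔX 1.0353 tΔY 3.8637
    t=0.3416 [x] (0,7) — stop
  → r_4 = 0.3416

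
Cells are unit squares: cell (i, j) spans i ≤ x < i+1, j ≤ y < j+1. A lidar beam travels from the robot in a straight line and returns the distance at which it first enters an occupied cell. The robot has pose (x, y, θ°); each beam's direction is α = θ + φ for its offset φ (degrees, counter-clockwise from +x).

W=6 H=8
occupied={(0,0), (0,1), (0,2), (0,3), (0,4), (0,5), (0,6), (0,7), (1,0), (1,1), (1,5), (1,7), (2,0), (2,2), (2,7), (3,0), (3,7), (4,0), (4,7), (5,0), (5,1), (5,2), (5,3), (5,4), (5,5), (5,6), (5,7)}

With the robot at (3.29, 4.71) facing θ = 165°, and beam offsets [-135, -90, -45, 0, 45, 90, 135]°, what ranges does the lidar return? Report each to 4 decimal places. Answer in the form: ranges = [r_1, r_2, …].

beam 1: φ=-135°, α=30°
  dir = (cos 30°, sin 30°) = (0.8660, 0.5000); from cell (3,4)
  next x-line at t=0.8198, next y-line at t=0.5800; Δt_x=1.1547, Δt_y=2.0000
    y: enter (3,5) at t=0.5800
    x: enter (4,5) at t=0.8198
    x: enter (5,5) at t=1.9745 ← occupied
  → r_1 = 1.9745
beam 2: φ=-90°, α=75°
  dir = (cos 75°, sin 75°) = (0.2588, 0.9659); from cell (3,4)
  next x-line at t=2.7432, next y-line at t=0.3002; Δt_x=3.8637, Δt_y=1.0353
    y: enter (3,5) at t=0.3002
    y: enter (3,6) at t=1.3355
    y: enter (3,7) at t=2.3708 ← occupied
  → r_2 = 2.3708
beam 3: φ=-45°, α=120°
  dir = (cos 120°, sin 120°) = (-0.5000, 0.8660); from cell (3,4)
  next x-line at t=0.5800, next y-line at t=0.3349; Δt_x=2.0000, Δt_y=1.1547
    y: enter (3,5) at t=0.3349
    x: enter (2,5) at t=0.5800
    y: enter (2,6) at t=1.4896
    x: enter (1,6) at t=2.5800
    y: enter (1,7) at t=2.6443 ← occupied
  → r_3 = 2.6443
beam 4: φ=0°, α=165°
  dir = (cos 165°, sin 165°) = (-0.9659, 0.2588); from cell (3,4)
  next x-line at t=0.3002, next y-line at t=1.1205; Δt_x=1.0353, Δt_y=3.8637
    x: enter (2,4) at t=0.3002
    y: enter (2,5) at t=1.1205
    x: enter (1,5) at t=1.3355 ← occupied
  → r_4 = 1.3355
beam 5: φ=45°, α=210°
  dir = (cos 210°, sin 210°) = (-0.8660, -0.5000); from cell (3,4)
  next x-line at t=0.3349, next y-line at t=1.4200; Δt_x=1.1547, Δt_y=2.0000
    x: enter (2,4) at t=0.3349
    y: enter (2,3) at t=1.4200
    x: enter (1,3) at t=1.4896
    x: enter (0,3) at t=2.6443 ← occupied
  → r_5 = 2.6443
beam 6: φ=90°, α=255°
  dir = (cos 255°, sin 255°) = (-0.2588, -0.9659); from cell (3,4)
  next x-line at t=1.1205, next y-line at t=0.7350; Δt_x=3.8637, Δt_y=1.0353
    y: enter (3,3) at t=0.7350
    x: enter (2,3) at t=1.1205
    y: enter (2,2) at t=1.7703 ← occupied
  → r_6 = 1.7703
beam 7: φ=135°, α=300°
  dir = (cos 300°, sin 300°) = (0.5000, -0.8660); from cell (3,4)
  next x-line at t=1.4200, next y-line at t=0.8198; Δt_x=2.0000, Δt_y=1.1547
    y: enter (3,3) at t=0.8198
    x: enter (4,3) at t=1.4200
    y: enter (4,2) at t=1.9745
    y: enter (4,1) at t=3.1292
    x: enter (5,1) at t=3.4200 ← occupied
  → r_7 = 3.4200

ranges = [1.9745, 2.3708, 2.6443, 1.3355, 2.6443, 1.7703, 3.4200]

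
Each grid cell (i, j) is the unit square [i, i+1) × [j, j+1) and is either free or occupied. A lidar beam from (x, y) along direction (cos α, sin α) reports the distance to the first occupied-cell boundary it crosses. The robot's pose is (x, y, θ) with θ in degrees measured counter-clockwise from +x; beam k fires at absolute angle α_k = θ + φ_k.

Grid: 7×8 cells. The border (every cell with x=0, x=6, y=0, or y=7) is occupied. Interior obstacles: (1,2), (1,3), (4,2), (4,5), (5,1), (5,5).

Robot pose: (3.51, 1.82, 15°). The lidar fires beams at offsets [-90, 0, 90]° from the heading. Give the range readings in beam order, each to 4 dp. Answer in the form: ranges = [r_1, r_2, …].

beam 1: φ=-90°, α=285°
  dir = (cos 285°, sin 285°) = (0.2588, -0.9659); from cell (3,1)
  next x-line at t=1.8932, next y-line at t=0.8489; Δt_x=3.8637, Δt_y=1.0353
    y: enter (3,0) at t=0.8489 ← occupied
  → r_1 = 0.8489
beam 2: φ=0°, α=15°
  dir = (cos 15°, sin 15°) = (0.9659, 0.2588); from cell (3,1)
  next x-line at t=0.5073, next y-line at t=0.6955; Δt_x=1.0353, Δt_y=3.8637
    x: enter (4,1) at t=0.5073
    y: enter (4,2) at t=0.6955 ← occupied
  → r_2 = 0.6955
beam 3: φ=90°, α=105°
  dir = (cos 105°, sin 105°) = (-0.2588, 0.9659); from cell (3,1)
  next x-line at t=1.9705, next y-line at t=0.1863; Δt_x=3.8637, Δt_y=1.0353
    y: enter (3,2) at t=0.1863
    y: enter (3,3) at t=1.2216
    x: enter (2,3) at t=1.9705
    y: enter (2,4) at t=2.2569
    y: enter (2,5) at t=3.2922
    y: enter (2,6) at t=4.3275
    y: enter (2,7) at t=5.3627 ← occupied
  → r_3 = 5.3627

ranges = [0.8489, 0.6955, 5.3627]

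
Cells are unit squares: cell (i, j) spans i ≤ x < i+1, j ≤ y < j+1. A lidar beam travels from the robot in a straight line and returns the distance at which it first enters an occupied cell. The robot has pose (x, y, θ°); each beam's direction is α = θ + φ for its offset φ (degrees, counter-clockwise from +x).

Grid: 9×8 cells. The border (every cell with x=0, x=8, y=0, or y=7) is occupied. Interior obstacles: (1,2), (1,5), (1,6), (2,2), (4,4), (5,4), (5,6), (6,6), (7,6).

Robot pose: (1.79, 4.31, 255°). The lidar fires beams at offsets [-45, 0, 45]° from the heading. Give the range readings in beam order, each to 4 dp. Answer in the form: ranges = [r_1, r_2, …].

beam 1: φ=-45°, α=210°
  cosα=-0.8660 sinα=-0.5000 | (1,4) | tMaxX 0.9122 tMaxY 0.6200 | tΔX 1.1547 tΔY 2.0000
    t=0.6200 [y] (1,3)
    t=0.9122 [x] (0,3) — stop
  → r_1 = 0.9122
beam 2: φ=0°, α=255°
  cosα=-0.2588 sinα=-0.9659 | (1,4) | tMaxX 3.0523 tMaxY 0.3209 | tΔX 3.8637 tΔY 1.0353
    t=0.3209 [y] (1,3)
    t=1.3562 [y] (1,2) — stop
  → r_2 = 1.3562
beam 3: φ=45°, α=300°
  cosα=0.5000 sinα=-0.8660 | (1,4) | tMaxX 0.4200 tMaxY 0.3580 | tΔX 2.0000 tΔY 1.1547
    t=0.3580 [y] (1,3)
    t=0.4200 [x] (2,3)
    t=1.5127 [y] (2,2) — stop
  → r_3 = 1.5127

ranges = [0.9122, 1.3562, 1.5127]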